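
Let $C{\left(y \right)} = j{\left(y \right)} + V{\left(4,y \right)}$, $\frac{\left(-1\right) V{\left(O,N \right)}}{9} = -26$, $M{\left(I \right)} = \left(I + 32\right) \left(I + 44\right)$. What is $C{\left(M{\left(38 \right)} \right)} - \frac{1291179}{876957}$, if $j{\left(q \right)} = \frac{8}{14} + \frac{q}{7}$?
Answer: $\frac{2154886107}{2046233} \approx 1053.1$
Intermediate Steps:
$M{\left(I \right)} = \left(32 + I\right) \left(44 + I\right)$
$j{\left(q \right)} = \frac{4}{7} + \frac{q}{7}$ ($j{\left(q \right)} = 8 \cdot \frac{1}{14} + q \frac{1}{7} = \frac{4}{7} + \frac{q}{7}$)
$V{\left(O,N \right)} = 234$ ($V{\left(O,N \right)} = \left(-9\right) \left(-26\right) = 234$)
$C{\left(y \right)} = \frac{1642}{7} + \frac{y}{7}$ ($C{\left(y \right)} = \left(\frac{4}{7} + \frac{y}{7}\right) + 234 = \frac{1642}{7} + \frac{y}{7}$)
$C{\left(M{\left(38 \right)} \right)} - \frac{1291179}{876957} = \left(\frac{1642}{7} + \frac{1408 + 38^{2} + 76 \cdot 38}{7}\right) - \frac{1291179}{876957} = \left(\frac{1642}{7} + \frac{1408 + 1444 + 2888}{7}\right) - \frac{430393}{292319} = \left(\frac{1642}{7} + \frac{1}{7} \cdot 5740\right) - \frac{430393}{292319} = \left(\frac{1642}{7} + 820\right) - \frac{430393}{292319} = \frac{7382}{7} - \frac{430393}{292319} = \frac{2154886107}{2046233}$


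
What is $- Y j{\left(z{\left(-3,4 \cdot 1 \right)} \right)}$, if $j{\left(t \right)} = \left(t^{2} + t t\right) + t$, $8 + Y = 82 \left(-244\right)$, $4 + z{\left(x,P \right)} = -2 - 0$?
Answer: $1321056$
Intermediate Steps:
$z{\left(x,P \right)} = -6$ ($z{\left(x,P \right)} = -4 - 2 = -6$)
$Y = -20016$ ($Y = -8 + 82 \left(-244\right) = -8 - 20008 = -20016$)
$j{\left(t \right)} = t + 2 t^{2}$ ($j{\left(t \right)} = \left(t^{2} + t^{2}\right) + t = 2 t^{2} + t = t + 2 t^{2}$)
$- Y j{\left(z{\left(-3,4 \cdot 1 \right)} \right)} = - \left(-20016\right) \left(- 6 \left(1 + 2 \left(-6\right)\right)\right) = - \left(-20016\right) \left(- 6 \left(1 - 12\right)\right) = - \left(-20016\right) \left(\left(-6\right) \left(-11\right)\right) = - \left(-20016\right) 66 = \left(-1\right) \left(-1321056\right) = 1321056$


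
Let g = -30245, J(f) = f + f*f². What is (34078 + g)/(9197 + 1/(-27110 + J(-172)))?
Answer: 19608593090/47049368809 ≈ 0.41677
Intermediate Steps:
J(f) = f + f³
(34078 + g)/(9197 + 1/(-27110 + J(-172))) = (34078 - 30245)/(9197 + 1/(-27110 + (-172 + (-172)³))) = 3833/(9197 + 1/(-27110 + (-172 - 5088448))) = 3833/(9197 + 1/(-27110 - 5088620)) = 3833/(9197 + 1/(-5115730)) = 3833/(9197 - 1/5115730) = 3833/(47049368809/5115730) = 3833*(5115730/47049368809) = 19608593090/47049368809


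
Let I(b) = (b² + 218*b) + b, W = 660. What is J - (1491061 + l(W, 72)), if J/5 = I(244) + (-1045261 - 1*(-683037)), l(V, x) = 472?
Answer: -2737793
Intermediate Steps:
I(b) = b² + 219*b
J = -1246260 (J = 5*(244*(219 + 244) + (-1045261 - 1*(-683037))) = 5*(244*463 + (-1045261 + 683037)) = 5*(112972 - 362224) = 5*(-249252) = -1246260)
J - (1491061 + l(W, 72)) = -1246260 - (1491061 + 472) = -1246260 - 1*1491533 = -1246260 - 1491533 = -2737793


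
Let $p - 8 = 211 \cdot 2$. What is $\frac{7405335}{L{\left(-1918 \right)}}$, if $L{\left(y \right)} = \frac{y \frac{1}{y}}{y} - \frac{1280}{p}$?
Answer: $- \frac{67860844310}{27283} \approx -2.4873 \cdot 10^{6}$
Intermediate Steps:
$p = 430$ ($p = 8 + 211 \cdot 2 = 8 + 422 = 430$)
$L{\left(y \right)} = - \frac{128}{43} + \frac{1}{y}$ ($L{\left(y \right)} = \frac{y \frac{1}{y}}{y} - \frac{1280}{430} = 1 \frac{1}{y} - \frac{128}{43} = \frac{1}{y} - \frac{128}{43} = - \frac{128}{43} + \frac{1}{y}$)
$\frac{7405335}{L{\left(-1918 \right)}} = \frac{7405335}{- \frac{128}{43} + \frac{1}{-1918}} = \frac{7405335}{- \frac{128}{43} - \frac{1}{1918}} = \frac{7405335}{- \frac{245547}{82474}} = 7405335 \left(- \frac{82474}{245547}\right) = - \frac{67860844310}{27283}$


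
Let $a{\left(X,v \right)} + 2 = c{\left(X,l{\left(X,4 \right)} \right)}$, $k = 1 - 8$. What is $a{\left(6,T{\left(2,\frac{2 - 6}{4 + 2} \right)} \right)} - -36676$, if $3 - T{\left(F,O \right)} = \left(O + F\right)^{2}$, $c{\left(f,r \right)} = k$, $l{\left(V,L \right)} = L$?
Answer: $36667$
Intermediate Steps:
$k = -7$ ($k = 1 - 8 = -7$)
$c{\left(f,r \right)} = -7$
$T{\left(F,O \right)} = 3 - \left(F + O\right)^{2}$ ($T{\left(F,O \right)} = 3 - \left(O + F\right)^{2} = 3 - \left(F + O\right)^{2}$)
$a{\left(X,v \right)} = -9$ ($a{\left(X,v \right)} = -2 - 7 = -9$)
$a{\left(6,T{\left(2,\frac{2 - 6}{4 + 2} \right)} \right)} - -36676 = -9 - -36676 = -9 + 36676 = 36667$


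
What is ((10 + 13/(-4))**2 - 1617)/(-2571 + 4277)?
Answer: -25143/27296 ≈ -0.92112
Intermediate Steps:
((10 + 13/(-4))**2 - 1617)/(-2571 + 4277) = ((10 + 13*(-1/4))**2 - 1617)/1706 = ((10 - 13/4)**2 - 1617)*(1/1706) = ((27/4)**2 - 1617)*(1/1706) = (729/16 - 1617)*(1/1706) = -25143/16*1/1706 = -25143/27296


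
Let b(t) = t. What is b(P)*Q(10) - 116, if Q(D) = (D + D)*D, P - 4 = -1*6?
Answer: -516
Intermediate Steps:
P = -2 (P = 4 - 1*6 = 4 - 6 = -2)
Q(D) = 2*D**2 (Q(D) = (2*D)*D = 2*D**2)
b(P)*Q(10) - 116 = -4*10**2 - 116 = -4*100 - 116 = -2*200 - 116 = -400 - 116 = -516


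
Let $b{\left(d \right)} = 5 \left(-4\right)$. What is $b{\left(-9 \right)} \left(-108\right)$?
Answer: $2160$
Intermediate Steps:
$b{\left(d \right)} = -20$
$b{\left(-9 \right)} \left(-108\right) = \left(-20\right) \left(-108\right) = 2160$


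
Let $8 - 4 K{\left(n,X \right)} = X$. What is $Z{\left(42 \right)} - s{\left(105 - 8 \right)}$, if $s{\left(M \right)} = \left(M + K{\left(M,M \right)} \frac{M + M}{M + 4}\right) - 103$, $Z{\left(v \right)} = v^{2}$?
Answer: $\frac{366173}{202} \approx 1812.7$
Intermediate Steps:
$K{\left(n,X \right)} = 2 - \frac{X}{4}$
$s{\left(M \right)} = -103 + M + \frac{2 M \left(2 - \frac{M}{4}\right)}{4 + M}$ ($s{\left(M \right)} = \left(M + \left(2 - \frac{M}{4}\right) \frac{M + M}{M + 4}\right) - 103 = \left(M + \left(2 - \frac{M}{4}\right) \frac{2 M}{4 + M}\right) - 103 = \left(M + \frac{2 M \left(2 - \frac{M}{4}\right)}{4 + M}\right) - 103 = -103 + M + \frac{2 M \left(2 - \frac{M}{4}\right)}{4 + M}$)
$Z{\left(42 \right)} - s{\left(105 - 8 \right)} = 42^{2} - \frac{-824 + \left(105 - 8\right)^{2} - 190 \left(105 - 8\right)}{2 \left(4 + \left(105 - 8\right)\right)} = 1764 - \frac{-824 + 97^{2} - 18430}{2 \left(4 + 97\right)} = 1764 - \frac{-824 + 9409 - 18430}{2 \cdot 101} = 1764 - \frac{1}{2} \cdot \frac{1}{101} \left(-9845\right) = 1764 - - \frac{9845}{202} = 1764 + \frac{9845}{202} = \frac{366173}{202}$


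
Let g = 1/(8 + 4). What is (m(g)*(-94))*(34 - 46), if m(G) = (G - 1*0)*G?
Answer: 47/6 ≈ 7.8333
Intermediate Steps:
g = 1/12 ≈ 0.083333
m(G) = G**2 (m(G) = (G + 0)*G = G*G = G**2)
(m(g)*(-94))*(34 - 46) = ((1/12)**2*(-94))*(34 - 46) = ((1/144)*(-94))*(-12) = -47/72*(-12) = 47/6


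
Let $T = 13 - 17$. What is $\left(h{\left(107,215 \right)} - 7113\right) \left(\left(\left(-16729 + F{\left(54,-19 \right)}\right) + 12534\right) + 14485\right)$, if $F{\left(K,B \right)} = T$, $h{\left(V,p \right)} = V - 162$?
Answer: $-73730048$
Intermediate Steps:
$h{\left(V,p \right)} = -162 + V$
$T = -4$ ($T = 13 - 17 = -4$)
$F{\left(K,B \right)} = -4$
$\left(h{\left(107,215 \right)} - 7113\right) \left(\left(\left(-16729 + F{\left(54,-19 \right)}\right) + 12534\right) + 14485\right) = \left(\left(-162 + 107\right) - 7113\right) \left(\left(\left(-16729 - 4\right) + 12534\right) + 14485\right) = \left(-55 - 7113\right) \left(\left(-16733 + 12534\right) + 14485\right) = - 7168 \left(-4199 + 14485\right) = \left(-7168\right) 10286 = -73730048$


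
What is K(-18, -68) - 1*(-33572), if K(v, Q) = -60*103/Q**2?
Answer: 38807687/1156 ≈ 33571.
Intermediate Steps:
K(v, Q) = -6180/Q**2 (K(v, Q) = -60*103/Q**2 = -6180/Q**2)
K(-18, -68) - 1*(-33572) = -6180/(-68)**2 - 1*(-33572) = -6180*1/4624 + 33572 = -1545/1156 + 33572 = 38807687/1156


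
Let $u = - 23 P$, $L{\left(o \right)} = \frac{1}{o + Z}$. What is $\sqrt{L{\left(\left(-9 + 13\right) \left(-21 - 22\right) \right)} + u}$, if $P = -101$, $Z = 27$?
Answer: $\frac{3 \sqrt{5426770}}{145} \approx 48.197$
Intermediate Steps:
$L{\left(o \right)} = \frac{1}{27 + o}$ ($L{\left(o \right)} = \frac{1}{o + 27} = \frac{1}{27 + o}$)
$u = 2323$ ($u = \left(-23\right) \left(-101\right) = 2323$)
$\sqrt{L{\left(\left(-9 + 13\right) \left(-21 - 22\right) \right)} + u} = \sqrt{\frac{1}{27 + \left(-9 + 13\right) \left(-21 - 22\right)} + 2323} = \sqrt{\frac{1}{27 + 4 \left(-43\right)} + 2323} = \sqrt{\frac{1}{27 - 172} + 2323} = \sqrt{\frac{1}{-145} + 2323} = \sqrt{- \frac{1}{145} + 2323} = \sqrt{\frac{336834}{145}} = \frac{3 \sqrt{5426770}}{145}$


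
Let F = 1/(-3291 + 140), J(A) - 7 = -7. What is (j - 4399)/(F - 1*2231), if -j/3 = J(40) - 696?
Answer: 7281961/7029882 ≈ 1.0359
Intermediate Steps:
J(A) = 0 (J(A) = 7 - 7 = 0)
j = 2088 (j = -3*(0 - 696) = -3*(-696) = 2088)
F = -1/3151 (F = 1/(-3151) = -1/3151 ≈ -0.00031736)
(j - 4399)/(F - 1*2231) = (2088 - 4399)/(-1/3151 - 1*2231) = -2311/(-1/3151 - 2231) = -2311/(-7029882/3151) = -2311*(-3151/7029882) = 7281961/7029882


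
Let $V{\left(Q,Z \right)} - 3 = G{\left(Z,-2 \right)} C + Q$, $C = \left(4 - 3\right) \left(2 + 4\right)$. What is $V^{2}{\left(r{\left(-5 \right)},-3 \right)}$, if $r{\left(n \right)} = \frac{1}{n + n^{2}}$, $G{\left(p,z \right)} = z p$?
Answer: $\frac{609961}{400} \approx 1524.9$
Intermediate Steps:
$C = 6$ ($C = 1 \cdot 6 = 6$)
$G{\left(p,z \right)} = p z$
$V{\left(Q,Z \right)} = 3 + Q - 12 Z$ ($V{\left(Q,Z \right)} = 3 + \left(Z \left(-2\right) 6 + Q\right) = 3 + \left(- 2 Z 6 + Q\right) = 3 + \left(- 12 Z + Q\right) = 3 + \left(Q - 12 Z\right) = 3 + Q - 12 Z$)
$V^{2}{\left(r{\left(-5 \right)},-3 \right)} = \left(3 + \frac{1}{\left(-5\right) \left(1 - 5\right)} - -36\right)^{2} = \left(3 - \frac{1}{5 \left(-4\right)} + 36\right)^{2} = \left(3 - - \frac{1}{20} + 36\right)^{2} = \left(3 + \frac{1}{20} + 36\right)^{2} = \left(\frac{781}{20}\right)^{2} = \frac{609961}{400}$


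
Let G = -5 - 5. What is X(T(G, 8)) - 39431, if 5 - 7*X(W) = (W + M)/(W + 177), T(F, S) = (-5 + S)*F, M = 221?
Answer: -40573955/1029 ≈ -39431.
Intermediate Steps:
G = -10
T(F, S) = F*(-5 + S)
X(W) = 5/7 - (221 + W)/(7*(177 + W)) (X(W) = 5/7 - (W + 221)/(7*(W + 177)) = 5/7 - (221 + W)/(7*(177 + W)))
X(T(G, 8)) - 39431 = 4*(166 - 10*(-5 + 8))/(7*(177 - 10*(-5 + 8))) - 39431 = 4*(166 - 10*3)/(7*(177 - 10*3)) - 39431 = 4*(166 - 30)/(7*(177 - 30)) - 39431 = (4/7)*136/147 - 39431 = (4/7)*(1/147)*136 - 39431 = 544/1029 - 39431 = -40573955/1029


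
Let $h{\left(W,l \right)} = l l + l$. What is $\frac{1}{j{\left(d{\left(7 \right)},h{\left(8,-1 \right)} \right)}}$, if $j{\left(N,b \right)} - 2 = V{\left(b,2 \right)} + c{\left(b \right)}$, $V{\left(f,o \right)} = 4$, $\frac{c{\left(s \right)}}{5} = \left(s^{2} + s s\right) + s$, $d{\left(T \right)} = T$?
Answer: $\frac{1}{6} \approx 0.16667$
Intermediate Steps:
$c{\left(s \right)} = 5 s + 10 s^{2}$ ($c{\left(s \right)} = 5 \left(\left(s^{2} + s s\right) + s\right) = 5 \left(\left(s^{2} + s^{2}\right) + s\right) = 5 \left(2 s^{2} + s\right) = 5 \left(s + 2 s^{2}\right) = 5 s + 10 s^{2}$)
$h{\left(W,l \right)} = l + l^{2}$ ($h{\left(W,l \right)} = l^{2} + l = l + l^{2}$)
$j{\left(N,b \right)} = 6 + 5 b \left(1 + 2 b\right)$ ($j{\left(N,b \right)} = 2 + \left(4 + 5 b \left(1 + 2 b\right)\right) = 6 + 5 b \left(1 + 2 b\right)$)
$\frac{1}{j{\left(d{\left(7 \right)},h{\left(8,-1 \right)} \right)}} = \frac{1}{6 + 5 \left(- (1 - 1)\right) \left(1 + 2 \left(- (1 - 1)\right)\right)} = \frac{1}{6 + 5 \left(\left(-1\right) 0\right) \left(1 + 2 \left(\left(-1\right) 0\right)\right)} = \frac{1}{6 + 5 \cdot 0 \left(1 + 2 \cdot 0\right)} = \frac{1}{6 + 5 \cdot 0 \left(1 + 0\right)} = \frac{1}{6 + 5 \cdot 0 \cdot 1} = \frac{1}{6 + 0} = \frac{1}{6}$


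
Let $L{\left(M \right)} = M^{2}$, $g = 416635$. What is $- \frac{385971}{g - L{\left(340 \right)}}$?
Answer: $- \frac{128657}{100345} \approx -1.2821$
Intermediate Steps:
$- \frac{385971}{g - L{\left(340 \right)}} = - \frac{385971}{416635 - 340^{2}} = - \frac{385971}{416635 - 115600} = - \frac{385971}{301035} = \left(-385971\right) \frac{1}{301035} = - \frac{128657}{100345}$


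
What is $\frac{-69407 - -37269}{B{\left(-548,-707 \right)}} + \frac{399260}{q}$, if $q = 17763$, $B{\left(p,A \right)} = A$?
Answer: $\frac{853144114}{12558441} \approx 67.934$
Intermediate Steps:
$\frac{-69407 - -37269}{B{\left(-548,-707 \right)}} + \frac{399260}{q} = \frac{-69407 - -37269}{-707} + \frac{399260}{17763} = \left(-69407 + 37269\right) \left(- \frac{1}{707}\right) + 399260 \cdot \frac{1}{17763} = \left(-32138\right) \left(- \frac{1}{707}\right) + \frac{399260}{17763} = \frac{32138}{707} + \frac{399260}{17763} = \frac{853144114}{12558441}$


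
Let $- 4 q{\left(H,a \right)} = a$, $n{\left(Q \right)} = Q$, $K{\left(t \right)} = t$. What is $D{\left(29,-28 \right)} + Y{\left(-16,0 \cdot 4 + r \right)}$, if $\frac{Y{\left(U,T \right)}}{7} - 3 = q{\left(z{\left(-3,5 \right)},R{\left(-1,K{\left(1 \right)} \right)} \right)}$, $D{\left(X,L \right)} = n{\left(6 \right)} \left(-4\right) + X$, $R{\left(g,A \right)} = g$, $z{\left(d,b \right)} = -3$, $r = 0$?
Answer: $\frac{111}{4} \approx 27.75$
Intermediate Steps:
$D{\left(X,L \right)} = -24 + X$ ($D{\left(X,L \right)} = 6 \left(-4\right) + X = -24 + X$)
$q{\left(H,a \right)} = - \frac{a}{4}$
$Y{\left(U,T \right)} = \frac{91}{4}$ ($Y{\left(U,T \right)} = 21 + 7 \left(\left(- \frac{1}{4}\right) \left(-1\right)\right) = 21 + 7 \cdot \frac{1}{4} = 21 + \frac{7}{4} = \frac{91}{4}$)
$D{\left(29,-28 \right)} + Y{\left(-16,0 \cdot 4 + r \right)} = \left(-24 + 29\right) + \frac{91}{4} = 5 + \frac{91}{4} = \frac{111}{4}$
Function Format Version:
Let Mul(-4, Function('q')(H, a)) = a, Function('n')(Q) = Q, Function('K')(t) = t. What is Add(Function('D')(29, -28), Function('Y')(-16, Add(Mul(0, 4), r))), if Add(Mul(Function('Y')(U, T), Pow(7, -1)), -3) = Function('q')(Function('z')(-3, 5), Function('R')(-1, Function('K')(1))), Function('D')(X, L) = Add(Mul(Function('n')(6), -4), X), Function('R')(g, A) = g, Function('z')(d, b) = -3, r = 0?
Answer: Rational(111, 4) ≈ 27.750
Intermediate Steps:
Function('D')(X, L) = Add(-24, X) (Function('D')(X, L) = Add(Mul(6, -4), X) = Add(-24, X))
Function('q')(H, a) = Mul(Rational(-1, 4), a)
Function('Y')(U, T) = Rational(91, 4) (Function('Y')(U, T) = Add(21, Mul(7, Mul(Rational(-1, 4), -1))) = Add(21, Mul(7, Rational(1, 4))) = Add(21, Rational(7, 4)) = Rational(91, 4))
Add(Function('D')(29, -28), Function('Y')(-16, Add(Mul(0, 4), r))) = Add(Add(-24, 29), Rational(91, 4)) = Add(5, Rational(91, 4)) = Rational(111, 4)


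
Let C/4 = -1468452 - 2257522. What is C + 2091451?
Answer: -12812445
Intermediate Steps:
C = -14903896 (C = 4*(-1468452 - 2257522) = 4*(-3725974) = -14903896)
C + 2091451 = -14903896 + 2091451 = -12812445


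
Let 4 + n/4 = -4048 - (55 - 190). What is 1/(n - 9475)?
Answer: -1/25143 ≈ -3.9772e-5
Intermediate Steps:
n = -15668 (n = -16 + 4*(-4048 - (55 - 190)) = -16 + 4*(-4048 - 1*(-135)) = -16 + 4*(-4048 + 135) = -16 + 4*(-3913) = -16 - 15652 = -15668)
1/(n - 9475) = 1/(-15668 - 9475) = 1/(-25143) = -1/25143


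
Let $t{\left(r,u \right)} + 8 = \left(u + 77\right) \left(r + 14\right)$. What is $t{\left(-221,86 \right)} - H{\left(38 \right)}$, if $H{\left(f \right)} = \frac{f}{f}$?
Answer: $-33750$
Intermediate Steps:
$t{\left(r,u \right)} = -8 + \left(14 + r\right) \left(77 + u\right)$ ($t{\left(r,u \right)} = -8 + \left(u + 77\right) \left(r + 14\right) = -8 + \left(77 + u\right) \left(14 + r\right) = -8 + \left(14 + r\right) \left(77 + u\right)$)
$H{\left(f \right)} = 1$
$t{\left(-221,86 \right)} - H{\left(38 \right)} = \left(1070 + 14 \cdot 86 + 77 \left(-221\right) - 19006\right) - 1 = \left(1070 + 1204 - 17017 - 19006\right) - 1 = -33749 - 1 = -33750$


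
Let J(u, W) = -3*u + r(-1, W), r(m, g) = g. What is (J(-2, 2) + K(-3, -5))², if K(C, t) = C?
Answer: 25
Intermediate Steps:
J(u, W) = W - 3*u (J(u, W) = -3*u + W = W - 3*u)
(J(-2, 2) + K(-3, -5))² = ((2 - 3*(-2)) - 3)² = ((2 + 6) - 3)² = (8 - 3)² = 5² = 25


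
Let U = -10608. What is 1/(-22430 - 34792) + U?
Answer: -607010977/57222 ≈ -10608.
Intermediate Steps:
1/(-22430 - 34792) + U = 1/(-22430 - 34792) - 10608 = 1/(-57222) - 10608 = -1/57222 - 10608 = -607010977/57222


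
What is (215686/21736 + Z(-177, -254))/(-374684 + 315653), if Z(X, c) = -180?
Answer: 1848397/641548908 ≈ 0.0028811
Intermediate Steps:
(215686/21736 + Z(-177, -254))/(-374684 + 315653) = (215686/21736 - 180)/(-374684 + 315653) = (215686*(1/21736) - 180)/(-59031) = (107843/10868 - 180)*(-1/59031) = -1848397/10868*(-1/59031) = 1848397/641548908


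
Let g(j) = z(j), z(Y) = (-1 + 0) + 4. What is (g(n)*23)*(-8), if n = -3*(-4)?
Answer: -552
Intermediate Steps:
n = 12
z(Y) = 3 (z(Y) = -1 + 4 = 3)
g(j) = 3
(g(n)*23)*(-8) = (3*23)*(-8) = 69*(-8) = -552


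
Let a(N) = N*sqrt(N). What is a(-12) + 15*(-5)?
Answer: -75 - 24*I*sqrt(3) ≈ -75.0 - 41.569*I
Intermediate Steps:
a(N) = N**(3/2)
a(-12) + 15*(-5) = (-12)**(3/2) + 15*(-5) = -24*I*sqrt(3) - 75 = -75 - 24*I*sqrt(3)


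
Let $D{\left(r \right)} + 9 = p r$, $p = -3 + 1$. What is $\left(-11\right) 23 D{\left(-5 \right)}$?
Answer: $-253$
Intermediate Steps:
$p = -2$
$D{\left(r \right)} = -9 - 2 r$
$\left(-11\right) 23 D{\left(-5 \right)} = \left(-11\right) 23 \left(-9 - -10\right) = - 253 \left(-9 + 10\right) = \left(-253\right) 1 = -253$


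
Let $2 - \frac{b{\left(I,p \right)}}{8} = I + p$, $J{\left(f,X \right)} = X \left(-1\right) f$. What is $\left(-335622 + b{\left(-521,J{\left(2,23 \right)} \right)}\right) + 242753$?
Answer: $-88317$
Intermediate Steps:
$J{\left(f,X \right)} = - X f$
$b{\left(I,p \right)} = 16 - 8 I - 8 p$ ($b{\left(I,p \right)} = 16 - 8 \left(I + p\right) = 16 - \left(8 I + 8 p\right) = 16 - 8 I - 8 p$)
$\left(-335622 + b{\left(-521,J{\left(2,23 \right)} \right)}\right) + 242753 = \left(-335622 - \left(-4184 + 8 \left(-1\right) 23 \cdot 2\right)\right) + 242753 = \left(-335622 + \left(16 + 4168 - -368\right)\right) + 242753 = \left(-335622 + \left(16 + 4168 + 368\right)\right) + 242753 = \left(-335622 + 4552\right) + 242753 = -331070 + 242753 = -88317$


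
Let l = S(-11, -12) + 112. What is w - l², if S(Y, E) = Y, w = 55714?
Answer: 45513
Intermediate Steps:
l = 101 (l = -11 + 112 = 101)
w - l² = 55714 - 1*101² = 55714 - 1*10201 = 55714 - 10201 = 45513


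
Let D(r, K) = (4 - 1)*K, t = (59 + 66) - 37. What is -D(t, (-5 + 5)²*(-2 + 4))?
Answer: 0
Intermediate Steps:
t = 88 (t = 125 - 37 = 88)
D(r, K) = 3*K
-D(t, (-5 + 5)²*(-2 + 4)) = -3*(-5 + 5)²*(-2 + 4) = -3*0²*2 = -3*0*2 = -3*0 = -1*0 = 0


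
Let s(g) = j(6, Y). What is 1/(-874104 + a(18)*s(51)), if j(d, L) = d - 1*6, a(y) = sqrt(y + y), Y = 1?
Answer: -1/874104 ≈ -1.1440e-6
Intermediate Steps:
a(y) = sqrt(2)*sqrt(y) (a(y) = sqrt(2*y) = sqrt(2)*sqrt(y))
j(d, L) = -6 + d (j(d, L) = d - 6 = -6 + d)
s(g) = 0 (s(g) = -6 + 6 = 0)
1/(-874104 + a(18)*s(51)) = 1/(-874104 + (sqrt(2)*sqrt(18))*0) = 1/(-874104 + (sqrt(2)*(3*sqrt(2)))*0) = 1/(-874104 + 6*0) = 1/(-874104 + 0) = 1/(-874104) = -1/874104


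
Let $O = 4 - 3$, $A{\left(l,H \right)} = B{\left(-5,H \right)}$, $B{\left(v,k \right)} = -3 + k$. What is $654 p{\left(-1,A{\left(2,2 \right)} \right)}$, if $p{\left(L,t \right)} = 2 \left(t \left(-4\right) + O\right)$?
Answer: $6540$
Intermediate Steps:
$A{\left(l,H \right)} = -3 + H$
$O = 1$ ($O = 4 - 3 = 1$)
$p{\left(L,t \right)} = 2 - 8 t$ ($p{\left(L,t \right)} = 2 \left(t \left(-4\right) + 1\right) = 2 \left(- 4 t + 1\right) = 2 \left(1 - 4 t\right) = 2 - 8 t$)
$654 p{\left(-1,A{\left(2,2 \right)} \right)} = 654 \left(2 - 8 \left(-3 + 2\right)\right) = 654 \left(2 - -8\right) = 654 \left(2 + 8\right) = 654 \cdot 10 = 6540$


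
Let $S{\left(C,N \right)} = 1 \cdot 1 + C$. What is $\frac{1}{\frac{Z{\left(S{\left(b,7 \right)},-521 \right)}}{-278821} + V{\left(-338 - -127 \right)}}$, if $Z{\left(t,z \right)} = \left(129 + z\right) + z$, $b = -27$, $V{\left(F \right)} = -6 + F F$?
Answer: $\frac{278821}{12411717728} \approx 2.2464 \cdot 10^{-5}$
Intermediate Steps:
$V{\left(F \right)} = -6 + F^{2}$
$S{\left(C,N \right)} = 1 + C$
$Z{\left(t,z \right)} = 129 + 2 z$
$\frac{1}{\frac{Z{\left(S{\left(b,7 \right)},-521 \right)}}{-278821} + V{\left(-338 - -127 \right)}} = \frac{1}{\frac{129 + 2 \left(-521\right)}{-278821} - \left(6 - \left(-338 - -127\right)^{2}\right)} = \frac{1}{\left(129 - 1042\right) \left(- \frac{1}{278821}\right) - \left(6 - \left(-338 + 127\right)^{2}\right)} = \frac{1}{\left(-913\right) \left(- \frac{1}{278821}\right) - \left(6 - \left(-211\right)^{2}\right)} = \frac{1}{\frac{913}{278821} + \left(-6 + 44521\right)} = \frac{1}{\frac{913}{278821} + 44515} = \frac{1}{\frac{12411717728}{278821}} = \frac{278821}{12411717728}$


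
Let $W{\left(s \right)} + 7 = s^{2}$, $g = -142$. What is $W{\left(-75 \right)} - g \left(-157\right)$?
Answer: $-16676$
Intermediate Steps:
$W{\left(s \right)} = -7 + s^{2}$
$W{\left(-75 \right)} - g \left(-157\right) = \left(-7 + \left(-75\right)^{2}\right) - \left(-142\right) \left(-157\right) = \left(-7 + 5625\right) - 22294 = 5618 - 22294 = -16676$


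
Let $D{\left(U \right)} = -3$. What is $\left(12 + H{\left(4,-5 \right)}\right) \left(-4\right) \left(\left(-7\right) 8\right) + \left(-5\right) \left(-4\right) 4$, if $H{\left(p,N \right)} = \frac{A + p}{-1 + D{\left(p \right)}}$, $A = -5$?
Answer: $2824$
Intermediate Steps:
$H{\left(p,N \right)} = \frac{5}{4} - \frac{p}{4}$ ($H{\left(p,N \right)} = \frac{-5 + p}{-1 - 3} = \frac{-5 + p}{-4} = \left(-5 + p\right) \left(- \frac{1}{4}\right) = \frac{5}{4} - \frac{p}{4}$)
$\left(12 + H{\left(4,-5 \right)}\right) \left(-4\right) \left(\left(-7\right) 8\right) + \left(-5\right) \left(-4\right) 4 = \left(12 + \left(\frac{5}{4} - 1\right)\right) \left(-4\right) \left(\left(-7\right) 8\right) + \left(-5\right) \left(-4\right) 4 = \left(12 + \left(\frac{5}{4} - 1\right)\right) \left(-4\right) \left(-56\right) + 20 \cdot 4 = \left(12 + \frac{1}{4}\right) \left(-4\right) \left(-56\right) + 80 = \frac{49}{4} \left(-4\right) \left(-56\right) + 80 = \left(-49\right) \left(-56\right) + 80 = 2744 + 80 = 2824$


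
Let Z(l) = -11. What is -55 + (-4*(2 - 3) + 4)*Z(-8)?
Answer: -143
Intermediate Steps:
-55 + (-4*(2 - 3) + 4)*Z(-8) = -55 + (-4*(2 - 3) + 4)*(-11) = -55 + (-4*(-1) + 4)*(-11) = -55 + (4 + 4)*(-11) = -55 + 8*(-11) = -55 - 88 = -143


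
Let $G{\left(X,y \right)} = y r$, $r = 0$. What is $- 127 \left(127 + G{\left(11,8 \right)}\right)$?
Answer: $-16129$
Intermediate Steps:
$G{\left(X,y \right)} = 0$ ($G{\left(X,y \right)} = y 0 = 0$)
$- 127 \left(127 + G{\left(11,8 \right)}\right) = - 127 \left(127 + 0\right) = \left(-127\right) 127 = -16129$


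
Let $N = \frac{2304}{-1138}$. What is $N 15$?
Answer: $- \frac{17280}{569} \approx -30.369$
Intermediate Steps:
$N = - \frac{1152}{569}$ ($N = 2304 \left(- \frac{1}{1138}\right) = - \frac{1152}{569} \approx -2.0246$)
$N 15 = \left(- \frac{1152}{569}\right) 15 = - \frac{17280}{569}$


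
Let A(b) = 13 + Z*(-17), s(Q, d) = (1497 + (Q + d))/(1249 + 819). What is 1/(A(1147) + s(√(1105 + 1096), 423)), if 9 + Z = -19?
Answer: 2095239696/1026517499383 - 2068*√2201/1026517499383 ≈ 0.0020410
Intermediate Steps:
Z = -28 (Z = -9 - 19 = -28)
s(Q, d) = 1497/2068 + Q/2068 + d/2068 (s(Q, d) = (1497 + Q + d)/2068 = (1497 + Q + d)*(1/2068) = 1497/2068 + Q/2068 + d/2068)
A(b) = 489 (A(b) = 13 - 28*(-17) = 13 + 476 = 489)
1/(A(1147) + s(√(1105 + 1096), 423)) = 1/(489 + (1497/2068 + √(1105 + 1096)/2068 + (1/2068)*423)) = 1/(489 + (1497/2068 + √2201/2068 + 9/44)) = 1/(489 + (480/517 + √2201/2068)) = 1/(253293/517 + √2201/2068)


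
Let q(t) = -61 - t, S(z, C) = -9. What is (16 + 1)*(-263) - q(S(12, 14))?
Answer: -4419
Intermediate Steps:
(16 + 1)*(-263) - q(S(12, 14)) = (16 + 1)*(-263) - (-61 - 1*(-9)) = 17*(-263) - (-61 + 9) = -4471 - 1*(-52) = -4471 + 52 = -4419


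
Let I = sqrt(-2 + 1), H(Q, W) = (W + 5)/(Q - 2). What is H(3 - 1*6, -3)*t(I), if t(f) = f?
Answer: -2*I/5 ≈ -0.4*I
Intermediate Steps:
H(Q, W) = (5 + W)/(-2 + Q)
I
H(3 - 1*6, -3)*t(I) = ((5 - 3)/(-2 + (3 - 1*6)))*I = (2/(-2 + (3 - 6)))*I = (2/(-2 - 3))*I = (2/(-5))*I = (-1/5*2)*I = -2*I/5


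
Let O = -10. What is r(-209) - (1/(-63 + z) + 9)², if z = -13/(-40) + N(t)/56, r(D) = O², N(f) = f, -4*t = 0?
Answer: 121219371/6285049 ≈ 19.287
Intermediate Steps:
t = 0 (t = -¼*0 = 0)
r(D) = 100 (r(D) = (-10)² = 100)
z = 13/40 (z = -13/(-40) + 0/56 = -13*(-1/40) + 0*(1/56) = 13/40 + 0 = 13/40 ≈ 0.32500)
r(-209) - (1/(-63 + z) + 9)² = 100 - (1/(-63 + 13/40) + 9)² = 100 - (1/(-2507/40) + 9)² = 100 - (-40/2507 + 9)² = 100 - (22523/2507)² = 100 - 1*507285529/6285049 = 100 - 507285529/6285049 = 121219371/6285049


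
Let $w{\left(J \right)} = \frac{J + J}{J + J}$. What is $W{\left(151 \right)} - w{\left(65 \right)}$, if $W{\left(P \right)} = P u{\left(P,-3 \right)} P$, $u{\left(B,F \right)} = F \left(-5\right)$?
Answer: $342014$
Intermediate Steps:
$u{\left(B,F \right)} = - 5 F$
$w{\left(J \right)} = 1$ ($w{\left(J \right)} = \frac{2 J}{2 J} = 2 J \frac{1}{2 J} = 1$)
$W{\left(P \right)} = 15 P^{2}$ ($W{\left(P \right)} = P \left(\left(-5\right) \left(-3\right)\right) P = P 15 P = 15 P P = 15 P^{2}$)
$W{\left(151 \right)} - w{\left(65 \right)} = 15 \cdot 151^{2} - 1 = 15 \cdot 22801 - 1 = 342015 - 1 = 342014$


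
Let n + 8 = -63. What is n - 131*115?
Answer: -15136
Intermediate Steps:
n = -71 (n = -8 - 63 = -71)
n - 131*115 = -71 - 131*115 = -71 - 15065 = -15136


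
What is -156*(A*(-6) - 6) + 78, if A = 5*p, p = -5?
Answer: -22386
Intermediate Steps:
A = -25 (A = 5*(-5) = -25)
-156*(A*(-6) - 6) + 78 = -156*(-25*(-6) - 6) + 78 = -156*(150 - 6) + 78 = -156*144 + 78 = -22464 + 78 = -22386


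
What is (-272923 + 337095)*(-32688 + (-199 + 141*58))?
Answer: -1585625948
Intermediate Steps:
(-272923 + 337095)*(-32688 + (-199 + 141*58)) = 64172*(-32688 + (-199 + 8178)) = 64172*(-32688 + 7979) = 64172*(-24709) = -1585625948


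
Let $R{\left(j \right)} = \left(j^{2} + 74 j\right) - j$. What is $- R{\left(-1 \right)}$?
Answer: $72$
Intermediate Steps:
$R{\left(j \right)} = j^{2} + 73 j$
$- R{\left(-1 \right)} = - \left(-1\right) \left(73 - 1\right) = - \left(-1\right) 72 = \left(-1\right) \left(-72\right) = 72$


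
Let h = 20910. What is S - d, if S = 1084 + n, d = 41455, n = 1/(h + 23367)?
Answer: -1787506766/44277 ≈ -40371.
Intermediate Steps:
n = 1/44277 (n = 1/(20910 + 23367) = 1/44277 ≈ 2.2585e-5)
S = 47996269/44277 (S = 1084 + 1/44277 = 47996269/44277 ≈ 1084.0)
S - d = 47996269/44277 - 1*41455 = 47996269/44277 - 41455 = -1787506766/44277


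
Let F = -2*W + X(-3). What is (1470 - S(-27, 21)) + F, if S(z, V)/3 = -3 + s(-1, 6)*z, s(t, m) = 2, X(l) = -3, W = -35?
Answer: 1708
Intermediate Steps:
F = 67 (F = -2*(-35) - 3 = 70 - 3 = 67)
S(z, V) = -9 + 6*z (S(z, V) = 3*(-3 + 2*z) = -9 + 6*z)
(1470 - S(-27, 21)) + F = (1470 - (-9 + 6*(-27))) + 67 = (1470 - (-9 - 162)) + 67 = (1470 - 1*(-171)) + 67 = (1470 + 171) + 67 = 1641 + 67 = 1708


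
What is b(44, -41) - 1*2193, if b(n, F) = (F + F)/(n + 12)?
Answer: -61445/28 ≈ -2194.5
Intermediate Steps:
b(n, F) = 2*F/(12 + n) (b(n, F) = (2*F)/(12 + n) = 2*F/(12 + n))
b(44, -41) - 1*2193 = 2*(-41)/(12 + 44) - 1*2193 = 2*(-41)/56 - 2193 = 2*(-41)*(1/56) - 2193 = -41/28 - 2193 = -61445/28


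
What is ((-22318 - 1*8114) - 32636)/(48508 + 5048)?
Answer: -15767/13389 ≈ -1.1776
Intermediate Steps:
((-22318 - 1*8114) - 32636)/(48508 + 5048) = ((-22318 - 8114) - 32636)/53556 = (-30432 - 32636)*(1/53556) = -63068*1/53556 = -15767/13389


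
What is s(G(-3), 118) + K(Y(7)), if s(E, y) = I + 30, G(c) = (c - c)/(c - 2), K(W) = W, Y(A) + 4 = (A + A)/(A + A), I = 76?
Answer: 103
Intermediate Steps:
Y(A) = -3 (Y(A) = -4 + (A + A)/(A + A) = -4 + (2*A)/((2*A)) = -4 + (2*A)*(1/(2*A)) = -4 + 1 = -3)
G(c) = 0 (G(c) = 0/(-2 + c) = 0)
s(E, y) = 106 (s(E, y) = 76 + 30 = 106)
s(G(-3), 118) + K(Y(7)) = 106 - 3 = 103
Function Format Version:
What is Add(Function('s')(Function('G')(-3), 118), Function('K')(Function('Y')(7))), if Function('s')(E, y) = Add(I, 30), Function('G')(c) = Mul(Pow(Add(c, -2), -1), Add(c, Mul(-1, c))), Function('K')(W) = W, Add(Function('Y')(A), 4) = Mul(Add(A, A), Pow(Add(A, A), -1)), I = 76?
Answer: 103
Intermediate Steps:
Function('Y')(A) = -3 (Function('Y')(A) = Add(-4, Mul(Add(A, A), Pow(Add(A, A), -1))) = Add(-4, Mul(Mul(2, A), Pow(Mul(2, A), -1))) = Add(-4, Mul(Mul(2, A), Mul(Rational(1, 2), Pow(A, -1)))) = Add(-4, 1) = -3)
Function('G')(c) = 0 (Function('G')(c) = Mul(Pow(Add(-2, c), -1), 0) = 0)
Function('s')(E, y) = 106 (Function('s')(E, y) = Add(76, 30) = 106)
Add(Function('s')(Function('G')(-3), 118), Function('K')(Function('Y')(7))) = Add(106, -3) = 103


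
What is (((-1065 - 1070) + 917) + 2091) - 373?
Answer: 500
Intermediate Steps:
(((-1065 - 1070) + 917) + 2091) - 373 = ((-2135 + 917) + 2091) - 373 = (-1218 + 2091) - 373 = 873 - 373 = 500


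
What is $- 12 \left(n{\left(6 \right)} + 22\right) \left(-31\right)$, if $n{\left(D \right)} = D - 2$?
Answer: $9672$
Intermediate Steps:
$n{\left(D \right)} = -2 + D$
$- 12 \left(n{\left(6 \right)} + 22\right) \left(-31\right) = - 12 \left(\left(-2 + 6\right) + 22\right) \left(-31\right) = - 12 \left(4 + 22\right) \left(-31\right) = \left(-12\right) 26 \left(-31\right) = \left(-312\right) \left(-31\right) = 9672$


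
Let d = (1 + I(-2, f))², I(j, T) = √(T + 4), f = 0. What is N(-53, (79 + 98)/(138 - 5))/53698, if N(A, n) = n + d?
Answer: 687/3570917 ≈ 0.00019239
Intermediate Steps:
I(j, T) = √(4 + T)
d = 9 (d = (1 + √(4 + 0))² = (1 + √4)² = (1 + 2)² = 3² = 9)
N(A, n) = 9 + n (N(A, n) = n + 9 = 9 + n)
N(-53, (79 + 98)/(138 - 5))/53698 = (9 + (79 + 98)/(138 - 5))/53698 = (9 + 177/133)*(1/53698) = (1374/133)*(1/53698) = 687/3570917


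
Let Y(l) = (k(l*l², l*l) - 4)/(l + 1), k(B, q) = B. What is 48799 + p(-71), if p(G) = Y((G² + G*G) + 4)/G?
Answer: -991073794629/716177 ≈ -1.3838e+6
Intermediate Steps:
Y(l) = (-4 + l³)/(1 + l) (Y(l) = (l*l² - 4)/(l + 1) = (l³ - 4)/(1 + l) = (-4 + l³)/(1 + l))
p(G) = (-4 + (4 + 2*G²)³)/(G*(5 + 2*G²)) (p(G) = ((-4 + ((G² + G*G) + 4)³)/(1 + ((G² + G*G) + 4)))/G = ((-4 + ((G² + G²) + 4)³)/(1 + ((G² + G²) + 4)))/G = ((-4 + (2*G² + 4)³)/(1 + (2*G² + 4)))/G = ((-4 + (4 + 2*G²)³)/(1 + (4 + 2*G²)))/G = ((-4 + (4 + 2*G²)³)/(5 + 2*G²))/G = (-4 + (4 + 2*G²)³)/(G*(5 + 2*G²)))
48799 + p(-71) = 48799 + 4*(-1 + 2*(2 + (-71)²)³)/(-71*(5 + 2*(-71)²)) = 48799 + 4*(-1/71)*(-1 + 2*(2 + 5041)³)/(5 + 2*5041) = 48799 + 4*(-1/71)*(-1 + 2*5043³)/(5 + 10082) = 48799 + 4*(-1/71)*(-1 + 2*128252814507)/10087 = 48799 + 4*(-1/71)*(1/10087)*(-1 + 256505629014) = 48799 + 4*(-1/71)*(1/10087)*256505629013 = 48799 - 1026022516052/716177 = -991073794629/716177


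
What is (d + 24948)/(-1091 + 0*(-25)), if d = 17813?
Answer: -42761/1091 ≈ -39.194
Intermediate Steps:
(d + 24948)/(-1091 + 0*(-25)) = (17813 + 24948)/(-1091 + 0*(-25)) = 42761/(-1091 + 0) = 42761/(-1091) = 42761*(-1/1091) = -42761/1091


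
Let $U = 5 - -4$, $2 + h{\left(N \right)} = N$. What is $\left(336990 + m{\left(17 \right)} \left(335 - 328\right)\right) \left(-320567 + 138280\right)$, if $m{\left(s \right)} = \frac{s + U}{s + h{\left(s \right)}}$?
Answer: $- \frac{982878926197}{16} \approx -6.143 \cdot 10^{10}$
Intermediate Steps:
$h{\left(N \right)} = -2 + N$
$U = 9$ ($U = 5 + 4 = 9$)
$m{\left(s \right)} = \frac{9 + s}{-2 + 2 s}$ ($m{\left(s \right)} = \frac{s + 9}{s + \left(-2 + s\right)} = \frac{9 + s}{-2 + 2 s}$)
$\left(336990 + m{\left(17 \right)} \left(335 - 328\right)\right) \left(-320567 + 138280\right) = \left(336990 + \frac{9 + 17}{2 \left(-1 + 17\right)} \left(335 - 328\right)\right) \left(-320567 + 138280\right) = \left(336990 + \frac{1}{2} \cdot \frac{1}{16} \cdot 26 \cdot 7\right) \left(-182287\right) = \left(336990 + \frac{13}{16} \cdot 7\right) \left(-182287\right) = \left(336990 + \frac{91}{16}\right) \left(-182287\right) = \frac{5391931}{16} \left(-182287\right) = - \frac{982878926197}{16}$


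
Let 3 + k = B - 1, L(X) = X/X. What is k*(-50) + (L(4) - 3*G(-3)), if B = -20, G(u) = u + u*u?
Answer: 1183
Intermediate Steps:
G(u) = u + u²
L(X) = 1
k = -24 (k = -3 + (-20 - 1) = -3 - 21 = -24)
k*(-50) + (L(4) - 3*G(-3)) = -24*(-50) + (1 - (-9)*(1 - 3)) = 1200 + (1 - (-9)*(-2)) = 1200 + (1 - 3*6) = 1200 + (1 - 18) = 1200 - 17 = 1183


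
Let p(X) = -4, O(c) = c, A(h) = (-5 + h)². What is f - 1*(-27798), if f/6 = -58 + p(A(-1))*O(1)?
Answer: 27426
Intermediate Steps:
f = -372 (f = 6*(-58 - 4*1) = 6*(-58 - 4) = 6*(-62) = -372)
f - 1*(-27798) = -372 - 1*(-27798) = -372 + 27798 = 27426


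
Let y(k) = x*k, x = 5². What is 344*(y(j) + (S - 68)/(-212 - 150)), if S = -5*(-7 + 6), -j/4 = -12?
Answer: 74727636/181 ≈ 4.1286e+5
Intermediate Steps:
j = 48 (j = -4*(-12) = 48)
S = 5 (S = -5*(-1) = 5)
x = 25
y(k) = 25*k
344*(y(j) + (S - 68)/(-212 - 150)) = 344*(25*48 + (5 - 68)/(-212 - 150)) = 344*(1200 - 63/(-362)) = 344*(1200 - 63*(-1/362)) = 344*(1200 + 63/362) = 344*(434463/362) = 74727636/181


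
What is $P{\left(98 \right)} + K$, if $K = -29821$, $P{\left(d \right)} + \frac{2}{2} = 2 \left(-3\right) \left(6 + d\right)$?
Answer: $-30446$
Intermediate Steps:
$P{\left(d \right)} = -37 - 6 d$ ($P{\left(d \right)} = -1 + 2 \left(-3\right) \left(6 + d\right) = -1 - 6 \left(6 + d\right) = -1 - \left(36 + 6 d\right) = -37 - 6 d$)
$P{\left(98 \right)} + K = \left(-37 - 588\right) - 29821 = -625 - 29821 = -30446$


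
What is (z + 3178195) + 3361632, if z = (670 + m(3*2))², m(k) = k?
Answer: 6996803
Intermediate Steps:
z = 456976 (z = (670 + 3*2)² = (670 + 6)² = 676² = 456976)
(z + 3178195) + 3361632 = (456976 + 3178195) + 3361632 = 3635171 + 3361632 = 6996803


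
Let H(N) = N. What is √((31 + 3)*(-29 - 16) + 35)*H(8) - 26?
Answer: -26 + 8*I*√1495 ≈ -26.0 + 309.32*I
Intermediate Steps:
√((31 + 3)*(-29 - 16) + 35)*H(8) - 26 = √((31 + 3)*(-29 - 16) + 35)*8 - 26 = √(34*(-45) + 35)*8 - 26 = √(-1530 + 35)*8 - 26 = √(-1495)*8 - 26 = (I*√1495)*8 - 26 = 8*I*√1495 - 26 = -26 + 8*I*√1495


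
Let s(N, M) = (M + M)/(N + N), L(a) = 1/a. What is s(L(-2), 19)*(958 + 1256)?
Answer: -84132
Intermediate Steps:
s(N, M) = M/N (s(N, M) = (2*M)/((2*N)) = (2*M)*(1/(2*N)) = M/N)
s(L(-2), 19)*(958 + 1256) = (19/(1/(-2)))*(958 + 1256) = (19/(-½))*2214 = (19*(-2))*2214 = -38*2214 = -84132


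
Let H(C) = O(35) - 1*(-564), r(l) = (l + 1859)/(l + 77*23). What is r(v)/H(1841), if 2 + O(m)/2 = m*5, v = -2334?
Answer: 95/102466 ≈ 0.00092714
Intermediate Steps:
O(m) = -4 + 10*m (O(m) = -4 + 2*(m*5) = -4 + 2*(5*m) = -4 + 10*m)
r(l) = (1859 + l)/(1771 + l) (r(l) = (1859 + l)/(l + 1771) = (1859 + l)/(1771 + l))
H(C) = 910 (H(C) = (-4 + 10*35) - 1*(-564) = (-4 + 350) + 564 = 346 + 564 = 910)
r(v)/H(1841) = ((1859 - 2334)/(1771 - 2334))/910 = (-475/(-563))*(1/910) = -1/563*(-475)*(1/910) = (475/563)*(1/910) = 95/102466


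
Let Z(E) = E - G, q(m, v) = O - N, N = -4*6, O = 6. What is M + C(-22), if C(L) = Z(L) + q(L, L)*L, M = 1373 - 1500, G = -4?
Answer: -805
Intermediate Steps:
N = -24
M = -127
q(m, v) = 30 (q(m, v) = 6 - 1*(-24) = 6 + 24 = 30)
Z(E) = 4 + E (Z(E) = E - 1*(-4) = E + 4 = 4 + E)
C(L) = 4 + 31*L (C(L) = (4 + L) + 30*L = 4 + 31*L)
M + C(-22) = -127 + (4 + 31*(-22)) = -127 + (4 - 682) = -127 - 678 = -805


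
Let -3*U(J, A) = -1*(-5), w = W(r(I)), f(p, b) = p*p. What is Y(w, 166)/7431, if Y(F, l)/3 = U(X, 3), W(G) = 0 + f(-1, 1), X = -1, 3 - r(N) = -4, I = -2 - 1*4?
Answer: -5/7431 ≈ -0.00067286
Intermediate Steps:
I = -6 (I = -2 - 4 = -6)
r(N) = 7 (r(N) = 3 - 1*(-4) = 3 + 4 = 7)
f(p, b) = p²
W(G) = 1 (W(G) = 0 + (-1)² = 0 + 1 = 1)
w = 1
U(J, A) = -5/3 (U(J, A) = -(-1)*(-5)/3 = -⅓*5 = -5/3)
Y(F, l) = -5 (Y(F, l) = 3*(-5/3) = -5)
Y(w, 166)/7431 = -5/7431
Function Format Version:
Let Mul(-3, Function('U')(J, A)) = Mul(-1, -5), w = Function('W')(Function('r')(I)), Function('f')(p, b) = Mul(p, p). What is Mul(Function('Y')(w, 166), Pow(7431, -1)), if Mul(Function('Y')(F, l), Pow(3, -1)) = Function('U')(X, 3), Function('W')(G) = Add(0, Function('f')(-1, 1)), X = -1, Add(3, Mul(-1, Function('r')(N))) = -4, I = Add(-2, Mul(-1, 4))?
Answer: Rational(-5, 7431) ≈ -0.00067286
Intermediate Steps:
I = -6 (I = Add(-2, -4) = -6)
Function('r')(N) = 7 (Function('r')(N) = Add(3, Mul(-1, -4)) = Add(3, 4) = 7)
Function('f')(p, b) = Pow(p, 2)
Function('W')(G) = 1 (Function('W')(G) = Add(0, Pow(-1, 2)) = Add(0, 1) = 1)
w = 1
Function('U')(J, A) = Rational(-5, 3) (Function('U')(J, A) = Mul(Rational(-1, 3), Mul(-1, -5)) = Mul(Rational(-1, 3), 5) = Rational(-5, 3))
Function('Y')(F, l) = -5 (Function('Y')(F, l) = Mul(3, Rational(-5, 3)) = -5)
Mul(Function('Y')(w, 166), Pow(7431, -1)) = Mul(-5, Pow(7431, -1)) = Mul(-5, Rational(1, 7431)) = Rational(-5, 7431)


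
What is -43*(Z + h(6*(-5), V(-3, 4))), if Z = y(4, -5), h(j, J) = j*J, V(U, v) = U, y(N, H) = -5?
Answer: -3655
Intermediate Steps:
h(j, J) = J*j
Z = -5
-43*(Z + h(6*(-5), V(-3, 4))) = -43*(-5 - 18*(-5)) = -43*(-5 - 3*(-30)) = -43*(-5 + 90) = -43*85 = -3655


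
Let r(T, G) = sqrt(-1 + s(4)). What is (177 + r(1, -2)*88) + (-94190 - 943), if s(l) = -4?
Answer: -94956 + 88*I*sqrt(5) ≈ -94956.0 + 196.77*I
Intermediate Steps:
r(T, G) = I*sqrt(5) (r(T, G) = sqrt(-1 - 4) = sqrt(-5) = I*sqrt(5))
(177 + r(1, -2)*88) + (-94190 - 943) = (177 + (I*sqrt(5))*88) + (-94190 - 943) = (177 + 88*I*sqrt(5)) - 95133 = -94956 + 88*I*sqrt(5)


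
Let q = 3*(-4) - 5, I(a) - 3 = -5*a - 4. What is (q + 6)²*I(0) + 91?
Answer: -30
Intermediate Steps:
I(a) = -1 - 5*a (I(a) = 3 + (-5*a - 4) = 3 + (-4 - 5*a) = -1 - 5*a)
q = -17 (q = -12 - 5 = -17)
(q + 6)²*I(0) + 91 = (-17 + 6)²*(-1 - 5*0) + 91 = (-11)²*(-1 + 0) + 91 = 121*(-1) + 91 = -121 + 91 = -30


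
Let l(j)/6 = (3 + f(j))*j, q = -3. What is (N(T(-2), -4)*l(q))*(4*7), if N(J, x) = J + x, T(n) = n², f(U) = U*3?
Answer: 0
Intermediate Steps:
f(U) = 3*U
l(j) = 6*j*(3 + 3*j) (l(j) = 6*((3 + 3*j)*j) = 6*(j*(3 + 3*j)) = 6*j*(3 + 3*j))
(N(T(-2), -4)*l(q))*(4*7) = (((-2)² - 4)*(18*(-3)*(1 - 3)))*(4*7) = ((4 - 4)*(18*(-3)*(-2)))*28 = (0*108)*28 = 0*28 = 0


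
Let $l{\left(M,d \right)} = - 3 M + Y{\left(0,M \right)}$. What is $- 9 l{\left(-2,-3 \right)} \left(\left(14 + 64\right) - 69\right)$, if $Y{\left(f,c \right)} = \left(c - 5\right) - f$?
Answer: $81$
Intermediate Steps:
$Y{\left(f,c \right)} = -5 + c - f$ ($Y{\left(f,c \right)} = \left(c - 5\right) - f = \left(-5 + c\right) - f = -5 + c - f$)
$l{\left(M,d \right)} = -5 - 2 M$ ($l{\left(M,d \right)} = - 3 M - \left(5 - M\right) = - 3 M + \left(-5 + M + 0\right) = - 3 M + \left(-5 + M\right) = -5 - 2 M$)
$- 9 l{\left(-2,-3 \right)} \left(\left(14 + 64\right) - 69\right) = - 9 \left(-5 - -4\right) \left(\left(14 + 64\right) - 69\right) = - 9 \left(-5 + 4\right) \left(78 - 69\right) = \left(-9\right) \left(-1\right) 9 = 9 \cdot 9 = 81$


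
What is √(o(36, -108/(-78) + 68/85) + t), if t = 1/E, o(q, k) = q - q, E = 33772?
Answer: √8443/16886 ≈ 0.0054415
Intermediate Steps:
o(q, k) = 0
t = 1/33772 ≈ 2.9610e-5
√(o(36, -108/(-78) + 68/85) + t) = √(0 + 1/33772) = √(1/33772) = √8443/16886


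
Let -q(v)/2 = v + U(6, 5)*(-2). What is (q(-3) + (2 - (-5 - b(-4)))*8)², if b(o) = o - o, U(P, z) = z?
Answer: 6724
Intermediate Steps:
q(v) = 20 - 2*v (q(v) = -2*(v + 5*(-2)) = -2*(v - 10) = -2*(-10 + v) = 20 - 2*v)
b(o) = 0
(q(-3) + (2 - (-5 - b(-4)))*8)² = ((20 - 2*(-3)) + (2 - (-5 - 1*0))*8)² = ((20 + 6) + (2 - (-5 + 0))*8)² = (26 + (2 - 1*(-5))*8)² = (26 + (2 + 5)*8)² = (26 + 7*8)² = (26 + 56)² = 82² = 6724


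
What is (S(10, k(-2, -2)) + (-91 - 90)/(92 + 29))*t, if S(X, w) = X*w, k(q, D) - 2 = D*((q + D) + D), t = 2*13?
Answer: 435734/121 ≈ 3601.1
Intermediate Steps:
t = 26
k(q, D) = 2 + D*(q + 2*D) (k(q, D) = 2 + D*((q + D) + D) = 2 + D*((D + q) + D) = 2 + D*(q + 2*D))
(S(10, k(-2, -2)) + (-91 - 90)/(92 + 29))*t = (10*(2 + 2*(-2)² - 2*(-2)) + (-91 - 90)/(92 + 29))*26 = (10*(2 + 2*4 + 4) - 181/121)*26 = (10*(2 + 8 + 4) - 181*1/121)*26 = (10*14 - 181/121)*26 = (140 - 181/121)*26 = (16759/121)*26 = 435734/121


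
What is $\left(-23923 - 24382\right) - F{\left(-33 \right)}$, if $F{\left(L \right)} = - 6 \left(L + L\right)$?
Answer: $-48701$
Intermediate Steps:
$F{\left(L \right)} = - 12 L$ ($F{\left(L \right)} = - 6 \cdot 2 L = - 12 L$)
$\left(-23923 - 24382\right) - F{\left(-33 \right)} = \left(-23923 - 24382\right) - \left(-12\right) \left(-33\right) = -48305 - 396 = -48701$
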